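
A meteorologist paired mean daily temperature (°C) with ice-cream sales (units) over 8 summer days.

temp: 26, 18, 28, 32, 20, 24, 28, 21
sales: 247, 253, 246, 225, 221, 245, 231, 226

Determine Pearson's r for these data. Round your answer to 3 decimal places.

n = 8, Σx = 197, Σy = 1894, Σx² = 5009, Σy² = 449462, Σxy = 46578
nΣxy − ΣxΣy = 372624 − 373118 = -494
nΣx² − (Σx)² = 40072 − 38809 = 1263; nΣy² − (Σy)² = 3595696 − 3587236 = 8460
r = -494 / √(1263 × 8460) = -494 / 3268.7888 ≈ -0.151

-0.151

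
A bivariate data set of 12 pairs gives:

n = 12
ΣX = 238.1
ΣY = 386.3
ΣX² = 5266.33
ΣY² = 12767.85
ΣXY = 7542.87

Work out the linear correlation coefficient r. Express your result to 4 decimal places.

-0.2874

r = (nΣXY − ΣXΣY) / √[(nΣX² − (ΣX)²)(nΣY² − (ΣY)²)]
Numerator: 12×7542.87 − 238.1×386.3 = -1463.59
Denominator: √[(63195.96 − 56691.61)(153214.2 − 149227.69)] = √[6504.35 × 3986.51] = 5092.1171
r = -1463.59 / 5092.1171 ≈ -0.2874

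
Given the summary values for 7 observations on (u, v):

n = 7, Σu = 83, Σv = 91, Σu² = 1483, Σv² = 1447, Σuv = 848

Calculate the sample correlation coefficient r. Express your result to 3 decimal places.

-0.637

r = (nΣuv − ΣuΣv) / √[(nΣu² − (Σu)²)(nΣv² − (Σv)²)]
Numerator: 7×848 − 83×91 = -1617
Denominator: √[(10381 − 6889)(10129 − 8281)] = √[3492 × 1848] = 2540.3181
r = -1617 / 2540.3181 ≈ -0.637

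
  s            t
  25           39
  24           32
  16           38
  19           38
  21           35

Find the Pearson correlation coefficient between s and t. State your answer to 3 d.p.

n = 5, Σs = 105, Σt = 182, Σs² = 2259, Σt² = 6658, Σst = 3808
nΣst − ΣsΣt = 19040 − 19110 = -70
nΣs² − (Σs)² = 11295 − 11025 = 270; nΣt² − (Σt)² = 33290 − 33124 = 166
r = -70 / √(270 × 166) = -70 / 211.7073 ≈ -0.331

-0.331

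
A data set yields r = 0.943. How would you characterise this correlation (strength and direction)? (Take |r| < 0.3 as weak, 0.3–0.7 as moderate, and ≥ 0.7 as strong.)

r = 0.943 > 0 so the relationship is positive.
|r| = 0.943, which falls in the strong range.

strong positive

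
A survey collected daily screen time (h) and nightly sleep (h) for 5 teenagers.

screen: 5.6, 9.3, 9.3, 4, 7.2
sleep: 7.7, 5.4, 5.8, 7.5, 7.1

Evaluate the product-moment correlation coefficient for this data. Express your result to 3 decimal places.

n = 5, Σx = 35.4, Σy = 33.5, Σx² = 272.18, Σy² = 228.75, Σxy = 228.4
nΣxy − ΣxΣy = 1142 − 1185.9 = -43.9
nΣx² − (Σx)² = 1360.9 − 1253.16 = 107.74; nΣy² − (Σy)² = 1143.75 − 1122.25 = 21.5
r = -43.9 / √(107.74 × 21.5) = -43.9 / 48.1291 ≈ -0.912

-0.912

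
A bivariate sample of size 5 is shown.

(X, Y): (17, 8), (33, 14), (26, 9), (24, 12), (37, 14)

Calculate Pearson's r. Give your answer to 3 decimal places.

n = 5, ΣX = 137, ΣY = 57, ΣX² = 3999, ΣY² = 681, ΣXY = 1638
nΣXY − ΣXΣY = 8190 − 7809 = 381
nΣX² − (ΣX)² = 19995 − 18769 = 1226; nΣY² − (ΣY)² = 3405 − 3249 = 156
r = 381 / √(1226 × 156) = 381 / 437.3283 ≈ 0.871

0.871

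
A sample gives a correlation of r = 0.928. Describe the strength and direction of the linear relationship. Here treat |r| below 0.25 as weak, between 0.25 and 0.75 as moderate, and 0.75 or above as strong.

strong positive

r = 0.928 > 0 so the relationship is positive.
|r| = 0.928, which falls in the strong range.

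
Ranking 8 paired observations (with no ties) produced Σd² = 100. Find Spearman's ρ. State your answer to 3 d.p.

-0.190

ρ = 1 − 6Σd² / [n(n²−1)] = 1 − 6×100 / (8×63)
  = 1 − 600/504 = 1 − 1.1905 ≈ -0.190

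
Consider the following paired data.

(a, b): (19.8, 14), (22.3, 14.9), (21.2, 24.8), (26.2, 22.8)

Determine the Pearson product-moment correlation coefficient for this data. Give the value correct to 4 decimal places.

0.4634

n = 4, Σa = 89.5, Σb = 76.5, Σa² = 2025.21, Σb² = 1552.89, Σab = 1732.59
nΣab − ΣaΣb = 6930.36 − 6846.75 = 83.61
nΣa² − (Σa)² = 8100.84 − 8010.25 = 90.59; nΣb² − (Σb)² = 6211.56 − 5852.25 = 359.31
r = 83.61 / √(90.59 × 359.31) = 83.61 / 180.4159 ≈ 0.4634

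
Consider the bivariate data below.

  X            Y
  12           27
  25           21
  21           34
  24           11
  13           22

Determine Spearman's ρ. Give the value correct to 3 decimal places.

-0.600

Rank X: 1, 5, 3, 4, 2
Rank Y: 4, 2, 5, 1, 3
d = rank(X) − rank(Y): -3, 3, -2, 3, -1; Σd² = 32
ρ = 1 − 6Σd² / [n(n²−1)] = 1 − 6×32 / (5×24) = 1 − 192/120 ≈ -0.600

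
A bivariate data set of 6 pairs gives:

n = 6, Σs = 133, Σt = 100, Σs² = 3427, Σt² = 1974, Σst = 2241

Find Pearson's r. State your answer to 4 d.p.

r = (nΣst − ΣsΣt) / √[(nΣs² − (Σs)²)(nΣt² − (Σt)²)]
Numerator: 6×2241 − 133×100 = 146
Denominator: √[(20562 − 17689)(11844 − 10000)] = √[2873 × 1844] = 2301.6976
r = 146 / 2301.6976 ≈ 0.0634

0.0634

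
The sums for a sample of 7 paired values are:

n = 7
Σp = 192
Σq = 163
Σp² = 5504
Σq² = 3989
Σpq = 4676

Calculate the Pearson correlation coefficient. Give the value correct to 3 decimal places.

0.957

r = (nΣpq − ΣpΣq) / √[(nΣp² − (Σp)²)(nΣq² − (Σq)²)]
Numerator: 7×4676 − 192×163 = 1436
Denominator: √[(38528 − 36864)(27923 − 26569)] = √[1664 × 1354] = 1501.0183
r = 1436 / 1501.0183 ≈ 0.957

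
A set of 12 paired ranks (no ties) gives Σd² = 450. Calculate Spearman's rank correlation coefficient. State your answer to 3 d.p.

ρ = 1 − 6Σd² / [n(n²−1)] = 1 − 6×450 / (12×143)
  = 1 − 2700/1716 = 1 − 1.5734 ≈ -0.573

-0.573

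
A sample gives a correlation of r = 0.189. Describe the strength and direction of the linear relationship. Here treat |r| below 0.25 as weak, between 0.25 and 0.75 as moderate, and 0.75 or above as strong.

r = 0.189 > 0 so the relationship is positive.
|r| = 0.189, which falls in the weak range.

weak positive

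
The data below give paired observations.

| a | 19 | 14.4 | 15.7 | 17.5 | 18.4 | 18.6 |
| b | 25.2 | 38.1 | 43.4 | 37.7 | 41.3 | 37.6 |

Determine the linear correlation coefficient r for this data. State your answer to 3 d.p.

n = 6, Σa = 103.6, Σb = 223.3, Σa² = 1805.62, Σb² = 8510.95, Σab = 3827.85
nΣab − ΣaΣb = 22967.1 − 23133.88 = -166.78
nΣa² − (Σa)² = 10833.72 − 10732.96 = 100.76; nΣb² − (Σb)² = 51065.7 − 49862.89 = 1202.81
r = -166.78 / √(100.76 × 1202.81) = -166.78 / 348.1309 ≈ -0.479

-0.479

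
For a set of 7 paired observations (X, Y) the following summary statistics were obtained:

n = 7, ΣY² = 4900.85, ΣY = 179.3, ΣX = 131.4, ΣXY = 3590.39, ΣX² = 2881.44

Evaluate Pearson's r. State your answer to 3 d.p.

0.628

r = (nΣXY − ΣXΣY) / √[(nΣX² − (ΣX)²)(nΣY² − (ΣY)²)]
Numerator: 7×3590.39 − 131.4×179.3 = 1572.71
Denominator: √[(20170.08 − 17265.96)(34305.95 − 32148.49)] = √[2904.12 × 2157.46] = 2503.1026
r = 1572.71 / 2503.1026 ≈ 0.628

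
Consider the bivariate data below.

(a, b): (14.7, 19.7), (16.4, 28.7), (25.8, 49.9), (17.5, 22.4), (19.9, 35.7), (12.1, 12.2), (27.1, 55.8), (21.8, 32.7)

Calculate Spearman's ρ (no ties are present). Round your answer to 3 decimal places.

Rank a: 2, 3, 7, 4, 5, 1, 8, 6
Rank b: 2, 4, 7, 3, 6, 1, 8, 5
d = rank(a) − rank(b): 0, -1, 0, 1, -1, 0, 0, 1; Σd² = 4
ρ = 1 − 6Σd² / [n(n²−1)] = 1 − 6×4 / (8×63) = 1 − 24/504 ≈ 0.952

0.952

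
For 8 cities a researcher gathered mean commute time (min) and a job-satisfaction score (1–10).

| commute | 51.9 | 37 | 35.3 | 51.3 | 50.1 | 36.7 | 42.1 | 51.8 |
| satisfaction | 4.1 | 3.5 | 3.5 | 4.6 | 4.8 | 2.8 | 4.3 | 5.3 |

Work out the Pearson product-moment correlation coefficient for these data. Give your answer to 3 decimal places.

0.838

n = 8, Σx = 356.2, Σy = 32.9, Σx² = 16252.94, Σy² = 139.93, Σxy = 1500.63
nΣxy − ΣxΣy = 12005.04 − 11718.98 = 286.06
nΣx² − (Σx)² = 130023.52 − 126878.44 = 3145.08; nΣy² − (Σy)² = 1119.44 − 1082.41 = 37.03
r = 286.06 / √(3145.08 × 37.03) = 286.06 / 341.2658 ≈ 0.838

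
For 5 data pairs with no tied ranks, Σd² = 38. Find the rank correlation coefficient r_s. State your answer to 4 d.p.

-0.9000

ρ = 1 − 6Σd² / [n(n²−1)] = 1 − 6×38 / (5×24)
  = 1 − 228/120 = 1 − 1.90000 ≈ -0.9000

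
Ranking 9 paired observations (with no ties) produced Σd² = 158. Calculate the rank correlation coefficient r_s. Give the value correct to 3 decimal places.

-0.317

ρ = 1 − 6Σd² / [n(n²−1)] = 1 − 6×158 / (9×80)
  = 1 − 948/720 = 1 − 1.3167 ≈ -0.317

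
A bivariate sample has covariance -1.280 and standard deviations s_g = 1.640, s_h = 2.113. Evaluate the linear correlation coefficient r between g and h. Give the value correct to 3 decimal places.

-0.369

r = Cov(g,h) / (s_g · s_h) = -1.280 / (1.640 × 2.113)
  = -1.280 / 3.4653 ≈ -0.369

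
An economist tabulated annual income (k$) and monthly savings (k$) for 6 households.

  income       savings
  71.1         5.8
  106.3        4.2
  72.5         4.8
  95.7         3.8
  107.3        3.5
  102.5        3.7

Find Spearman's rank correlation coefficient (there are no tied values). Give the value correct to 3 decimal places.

-0.829

Rank income: 1, 5, 2, 3, 6, 4
Rank savings: 6, 4, 5, 3, 1, 2
d = rank(income) − rank(savings): -5, 1, -3, 0, 5, 2; Σd² = 64
ρ = 1 − 6Σd² / [n(n²−1)] = 1 − 6×64 / (6×35) = 1 − 384/210 ≈ -0.829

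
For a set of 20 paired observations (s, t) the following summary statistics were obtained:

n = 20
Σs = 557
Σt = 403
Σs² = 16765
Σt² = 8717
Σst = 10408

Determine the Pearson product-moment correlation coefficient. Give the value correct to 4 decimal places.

-0.9435

r = (nΣst − ΣsΣt) / √[(nΣs² − (Σs)²)(nΣt² − (Σt)²)]
Numerator: 20×10408 − 557×403 = -16311
Denominator: √[(335300 − 310249)(174340 − 162409)] = √[25051 × 11931] = 17288.2469
r = -16311 / 17288.2469 ≈ -0.9435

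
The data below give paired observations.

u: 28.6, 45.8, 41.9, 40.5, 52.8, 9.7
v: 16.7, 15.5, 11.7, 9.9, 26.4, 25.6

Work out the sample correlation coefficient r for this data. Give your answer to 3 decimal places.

-0.274

n = 6, Σu = 219.3, Σv = 105.8, Σu² = 9193.39, Σv² = 2106.36, Σuv = 3720.94
nΣuv − ΣuΣv = 22325.64 − 23201.94 = -876.3
nΣu² − (Σu)² = 55160.34 − 48092.49 = 7067.85; nΣv² − (Σv)² = 12638.16 − 11193.64 = 1444.52
r = -876.3 / √(7067.85 × 1444.52) = -876.3 / 3195.2544 ≈ -0.274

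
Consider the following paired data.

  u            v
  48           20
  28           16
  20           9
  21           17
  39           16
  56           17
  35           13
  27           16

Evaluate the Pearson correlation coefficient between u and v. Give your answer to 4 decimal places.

0.5506

n = 8, Σu = 274, Σv = 124, Σu² = 10540, Σv² = 1996, Σuv = 4408
nΣuv − ΣuΣv = 35264 − 33976 = 1288
nΣu² − (Σu)² = 84320 − 75076 = 9244; nΣv² − (Σv)² = 15968 − 15376 = 592
r = 1288 / √(9244 × 592) = 1288 / 2339.3264 ≈ 0.5506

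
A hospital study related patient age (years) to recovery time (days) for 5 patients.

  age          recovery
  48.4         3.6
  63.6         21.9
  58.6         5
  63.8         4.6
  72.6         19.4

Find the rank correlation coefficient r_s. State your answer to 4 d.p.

0.5000

Rank age: 1, 3, 2, 4, 5
Rank recovery: 1, 5, 3, 2, 4
d = rank(age) − rank(recovery): 0, -2, -1, 2, 1; Σd² = 10
ρ = 1 − 6Σd² / [n(n²−1)] = 1 − 6×10 / (5×24) = 1 − 60/120 ≈ 0.5000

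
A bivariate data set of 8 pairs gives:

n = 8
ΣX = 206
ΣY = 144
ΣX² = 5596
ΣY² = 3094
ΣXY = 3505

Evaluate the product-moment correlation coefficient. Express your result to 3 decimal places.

-0.531

r = (nΣXY − ΣXΣY) / √[(nΣX² − (ΣX)²)(nΣY² − (ΣY)²)]
Numerator: 8×3505 − 206×144 = -1624
Denominator: √[(44768 − 42436)(24752 − 20736)] = √[2332 × 4016] = 3060.2797
r = -1624 / 3060.2797 ≈ -0.531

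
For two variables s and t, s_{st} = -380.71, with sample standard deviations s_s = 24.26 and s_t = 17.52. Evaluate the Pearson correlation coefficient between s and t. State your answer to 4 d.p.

r = Cov(s,t) / (s_s · s_t) = -380.71 / (24.26 × 17.52)
  = -380.71 / 425.0352 ≈ -0.8957

-0.8957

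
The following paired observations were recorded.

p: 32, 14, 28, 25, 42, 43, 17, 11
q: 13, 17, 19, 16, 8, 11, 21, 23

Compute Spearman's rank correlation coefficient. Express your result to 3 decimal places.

-0.857

Rank p: 6, 2, 5, 4, 7, 8, 3, 1
Rank q: 3, 5, 6, 4, 1, 2, 7, 8
d = rank(p) − rank(q): 3, -3, -1, 0, 6, 6, -4, -7; Σd² = 156
ρ = 1 − 6Σd² / [n(n²−1)] = 1 − 6×156 / (8×63) = 1 − 936/504 ≈ -0.857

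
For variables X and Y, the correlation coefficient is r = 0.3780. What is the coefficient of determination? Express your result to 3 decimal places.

r² = (0.3780)² = 0.143

0.143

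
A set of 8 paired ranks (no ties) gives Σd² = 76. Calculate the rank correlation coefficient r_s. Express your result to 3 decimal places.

0.095

ρ = 1 − 6Σd² / [n(n²−1)] = 1 − 6×76 / (8×63)
  = 1 − 456/504 = 1 − 0.9048 ≈ 0.095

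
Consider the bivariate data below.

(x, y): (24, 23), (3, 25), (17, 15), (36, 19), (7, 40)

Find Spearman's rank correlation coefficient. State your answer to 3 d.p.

-0.600

Rank x: 4, 1, 3, 5, 2
Rank y: 3, 4, 1, 2, 5
d = rank(x) − rank(y): 1, -3, 2, 3, -3; Σd² = 32
ρ = 1 − 6Σd² / [n(n²−1)] = 1 − 6×32 / (5×24) = 1 − 192/120 ≈ -0.600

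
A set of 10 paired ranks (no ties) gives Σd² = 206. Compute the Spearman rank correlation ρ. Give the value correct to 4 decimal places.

ρ = 1 − 6Σd² / [n(n²−1)] = 1 − 6×206 / (10×99)
  = 1 − 1236/990 = 1 − 1.24848 ≈ -0.2485

-0.2485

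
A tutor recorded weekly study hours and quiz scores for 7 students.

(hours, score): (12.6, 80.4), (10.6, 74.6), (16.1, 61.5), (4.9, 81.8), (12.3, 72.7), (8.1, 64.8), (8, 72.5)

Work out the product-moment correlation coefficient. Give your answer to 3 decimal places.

-0.470

n = 7, Σx = 72.6, Σy = 508.3, Σx² = 835.24, Σy² = 37243.39, Σxy = 5193.86
nΣxy − ΣxΣy = 36357.02 − 36902.58 = -545.56
nΣx² − (Σx)² = 5846.68 − 5270.76 = 575.92; nΣy² − (Σy)² = 260703.73 − 258368.89 = 2334.84
r = -545.56 / √(575.92 × 2334.84) = -545.56 / 1159.6038 ≈ -0.470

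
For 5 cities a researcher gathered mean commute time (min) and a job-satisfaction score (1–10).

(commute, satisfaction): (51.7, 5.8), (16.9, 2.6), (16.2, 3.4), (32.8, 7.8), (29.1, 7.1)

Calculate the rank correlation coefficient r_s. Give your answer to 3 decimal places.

Rank commute: 5, 2, 1, 4, 3
Rank satisfaction: 3, 1, 2, 5, 4
d = rank(commute) − rank(satisfaction): 2, 1, -1, -1, -1; Σd² = 8
ρ = 1 − 6Σd² / [n(n²−1)] = 1 − 6×8 / (5×24) = 1 − 48/120 ≈ 0.600

0.600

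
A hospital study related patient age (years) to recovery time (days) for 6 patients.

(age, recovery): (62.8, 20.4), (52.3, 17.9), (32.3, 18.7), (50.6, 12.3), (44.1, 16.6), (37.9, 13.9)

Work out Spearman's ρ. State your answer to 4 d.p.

Rank age: 6, 5, 1, 4, 3, 2
Rank recovery: 6, 4, 5, 1, 3, 2
d = rank(age) − rank(recovery): 0, 1, -4, 3, 0, 0; Σd² = 26
ρ = 1 − 6Σd² / [n(n²−1)] = 1 − 6×26 / (6×35) = 1 − 156/210 ≈ 0.2571

0.2571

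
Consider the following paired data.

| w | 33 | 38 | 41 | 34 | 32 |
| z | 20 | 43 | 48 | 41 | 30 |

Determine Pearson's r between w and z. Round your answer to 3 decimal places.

n = 5, Σw = 178, Σz = 182, Σw² = 6394, Σz² = 7134, Σwz = 6616
nΣwz − ΣwΣz = 33080 − 32396 = 684
nΣw² − (Σw)² = 31970 − 31684 = 286; nΣz² − (Σz)² = 35670 − 33124 = 2546
r = 684 / √(286 × 2546) = 684 / 853.3206 ≈ 0.802

0.802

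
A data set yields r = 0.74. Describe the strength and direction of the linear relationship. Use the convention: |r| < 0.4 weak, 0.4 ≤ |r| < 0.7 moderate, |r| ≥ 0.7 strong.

strong positive

r = 0.74 > 0 so the relationship is positive.
|r| = 0.74, which falls in the strong range.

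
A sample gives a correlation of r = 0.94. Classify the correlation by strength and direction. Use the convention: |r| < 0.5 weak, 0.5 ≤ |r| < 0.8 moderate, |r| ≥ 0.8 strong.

r = 0.94 > 0 so the relationship is positive.
|r| = 0.94, which falls in the strong range.

strong positive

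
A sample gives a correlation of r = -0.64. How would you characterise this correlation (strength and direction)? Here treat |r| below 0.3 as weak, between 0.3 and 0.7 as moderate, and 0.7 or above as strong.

r = -0.64 < 0 so the relationship is negative.
|r| = 0.64, which falls in the moderate range.

moderate negative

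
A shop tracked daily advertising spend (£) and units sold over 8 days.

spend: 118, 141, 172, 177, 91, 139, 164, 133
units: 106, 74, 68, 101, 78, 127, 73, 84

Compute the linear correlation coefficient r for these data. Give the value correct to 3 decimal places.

n = 8, Σx = 1135, Σy = 711, Σx² = 166905, Σy² = 66135, Σxy = 100410
nΣxy − ΣxΣy = 803280 − 806985 = -3705
nΣx² − (Σx)² = 1335240 − 1288225 = 47015; nΣy² − (Σy)² = 529080 − 505521 = 23559
r = -3705 / √(47015 × 23559) = -3705 / 33281.0214 ≈ -0.111

-0.111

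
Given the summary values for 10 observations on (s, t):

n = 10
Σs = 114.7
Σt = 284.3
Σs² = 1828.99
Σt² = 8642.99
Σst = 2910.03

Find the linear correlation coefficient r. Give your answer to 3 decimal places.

-0.654

r = (nΣst − ΣsΣt) / √[(nΣs² − (Σs)²)(nΣt² − (Σt)²)]
Numerator: 10×2910.03 − 114.7×284.3 = -3508.91
Denominator: √[(18289.9 − 13156.09)(86429.9 − 80826.49)] = √[5133.81 × 5603.41] = 5363.4730
r = -3508.91 / 5363.4730 ≈ -0.654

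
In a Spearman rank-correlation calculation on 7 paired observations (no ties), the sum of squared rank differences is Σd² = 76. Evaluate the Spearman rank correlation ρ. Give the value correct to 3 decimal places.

ρ = 1 − 6Σd² / [n(n²−1)] = 1 − 6×76 / (7×48)
  = 1 − 456/336 = 1 − 1.3571 ≈ -0.357

-0.357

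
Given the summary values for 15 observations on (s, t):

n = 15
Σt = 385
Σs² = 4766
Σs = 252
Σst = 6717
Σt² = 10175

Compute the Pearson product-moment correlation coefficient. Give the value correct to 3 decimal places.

0.630

r = (nΣst − ΣsΣt) / √[(nΣs² − (Σs)²)(nΣt² − (Σt)²)]
Numerator: 15×6717 − 252×385 = 3735
Denominator: √[(71490 − 63504)(152625 − 148225)] = √[7986 × 4400] = 5927.7652
r = 3735 / 5927.7652 ≈ 0.630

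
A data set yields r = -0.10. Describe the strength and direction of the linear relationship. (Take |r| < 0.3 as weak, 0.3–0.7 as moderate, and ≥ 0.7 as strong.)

r = -0.10 < 0 so the relationship is negative.
|r| = 0.10, which falls in the weak range.

weak negative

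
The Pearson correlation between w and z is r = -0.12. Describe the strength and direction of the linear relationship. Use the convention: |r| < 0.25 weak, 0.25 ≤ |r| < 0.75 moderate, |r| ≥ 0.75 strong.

weak negative

r = -0.12 < 0 so the relationship is negative.
|r| = 0.12, which falls in the weak range.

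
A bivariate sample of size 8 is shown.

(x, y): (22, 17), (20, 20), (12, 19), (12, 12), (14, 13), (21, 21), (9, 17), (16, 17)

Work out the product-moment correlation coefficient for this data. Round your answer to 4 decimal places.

n = 8, Σx = 126, Σy = 136, Σx² = 2146, Σy² = 2382, Σxy = 2194
nΣxy − ΣxΣy = 17552 − 17136 = 416
nΣx² − (Σx)² = 17168 − 15876 = 1292; nΣy² − (Σy)² = 19056 − 18496 = 560
r = 416 / √(1292 × 560) = 416 / 850.5998 ≈ 0.4891

0.4891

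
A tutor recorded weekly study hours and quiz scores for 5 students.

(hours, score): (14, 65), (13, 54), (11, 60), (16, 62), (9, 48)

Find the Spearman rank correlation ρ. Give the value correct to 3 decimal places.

0.800

Rank hours: 4, 3, 2, 5, 1
Rank score: 5, 2, 3, 4, 1
d = rank(hours) − rank(score): -1, 1, -1, 1, 0; Σd² = 4
ρ = 1 − 6Σd² / [n(n²−1)] = 1 − 6×4 / (5×24) = 1 − 24/120 ≈ 0.800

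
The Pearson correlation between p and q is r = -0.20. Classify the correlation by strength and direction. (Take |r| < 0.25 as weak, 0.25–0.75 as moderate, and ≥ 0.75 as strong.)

weak negative

r = -0.20 < 0 so the relationship is negative.
|r| = 0.20, which falls in the weak range.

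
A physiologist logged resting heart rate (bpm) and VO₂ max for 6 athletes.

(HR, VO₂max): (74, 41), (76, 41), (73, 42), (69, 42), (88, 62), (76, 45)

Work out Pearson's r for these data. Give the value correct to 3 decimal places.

n = 6, Σx = 456, Σy = 273, Σx² = 34862, Σy² = 12759, Σxy = 20990
nΣxy − ΣxΣy = 125940 − 124488 = 1452
nΣx² − (Σx)² = 209172 − 207936 = 1236; nΣy² − (Σy)² = 76554 − 74529 = 2025
r = 1452 / √(1236 × 2025) = 1452 / 1582.0556 ≈ 0.918

0.918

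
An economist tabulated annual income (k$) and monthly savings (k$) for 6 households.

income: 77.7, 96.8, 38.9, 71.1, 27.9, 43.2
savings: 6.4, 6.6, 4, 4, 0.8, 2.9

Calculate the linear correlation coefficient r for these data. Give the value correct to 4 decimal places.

0.8930

n = 6, Σx = 355.6, Σy = 24.7, Σx² = 24620.6, Σy² = 125.57, Σxy = 1723.76
nΣxy − ΣxΣy = 10342.56 − 8783.32 = 1559.24
nΣx² − (Σx)² = 147723.6 − 126451.36 = 21272.24; nΣy² − (Σy)² = 753.42 − 610.09 = 143.33
r = 1559.24 / √(21272.24 × 143.33) = 1559.24 / 1746.1243 ≈ 0.8930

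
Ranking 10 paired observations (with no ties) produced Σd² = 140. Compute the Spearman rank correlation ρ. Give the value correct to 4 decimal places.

ρ = 1 − 6Σd² / [n(n²−1)] = 1 − 6×140 / (10×99)
  = 1 − 840/990 = 1 − 0.84848 ≈ 0.1515

0.1515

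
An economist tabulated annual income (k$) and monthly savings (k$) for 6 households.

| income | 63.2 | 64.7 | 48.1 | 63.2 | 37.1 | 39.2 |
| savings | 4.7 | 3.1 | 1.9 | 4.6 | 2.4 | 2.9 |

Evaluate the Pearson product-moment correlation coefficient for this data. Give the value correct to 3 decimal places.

n = 6, Σx = 315.5, Σy = 19.6, Σx² = 17401.23, Σy² = 70.64, Σxy = 1082.44
nΣxy − ΣxΣy = 6494.64 − 6183.8 = 310.84
nΣx² − (Σx)² = 104407.38 − 99540.25 = 4867.13; nΣy² − (Σy)² = 423.84 − 384.16 = 39.68
r = 310.84 / √(4867.13 × 39.68) = 310.84 / 439.4630 ≈ 0.707

0.707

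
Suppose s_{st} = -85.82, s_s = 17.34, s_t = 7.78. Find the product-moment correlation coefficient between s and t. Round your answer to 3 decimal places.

-0.636

r = Cov(s,t) / (s_s · s_t) = -85.82 / (17.34 × 7.78)
  = -85.82 / 134.9052 ≈ -0.636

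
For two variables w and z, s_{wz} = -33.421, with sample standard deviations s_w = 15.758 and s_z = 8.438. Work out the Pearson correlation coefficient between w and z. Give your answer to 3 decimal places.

-0.251

r = Cov(w,z) / (s_w · s_z) = -33.421 / (15.758 × 8.438)
  = -33.421 / 132.9660 ≈ -0.251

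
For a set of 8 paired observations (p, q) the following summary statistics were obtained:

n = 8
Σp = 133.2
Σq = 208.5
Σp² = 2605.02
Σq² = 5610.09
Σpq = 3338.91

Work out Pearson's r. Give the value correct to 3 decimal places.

-0.508

r = (nΣpq − ΣpΣq) / √[(nΣp² − (Σp)²)(nΣq² − (Σq)²)]
Numerator: 8×3338.91 − 133.2×208.5 = -1060.92
Denominator: √[(20840.16 − 17742.24)(44880.72 − 43472.25)] = √[3097.92 × 1408.47] = 2088.8579
r = -1060.92 / 2088.8579 ≈ -0.508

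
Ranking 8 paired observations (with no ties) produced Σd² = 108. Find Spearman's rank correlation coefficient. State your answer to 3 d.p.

ρ = 1 − 6Σd² / [n(n²−1)] = 1 − 6×108 / (8×63)
  = 1 − 648/504 = 1 − 1.2857 ≈ -0.286

-0.286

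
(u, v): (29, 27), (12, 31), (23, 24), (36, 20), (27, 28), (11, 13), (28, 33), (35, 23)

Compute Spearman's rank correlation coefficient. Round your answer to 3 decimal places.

-0.095

Rank u: 6, 2, 3, 8, 4, 1, 5, 7
Rank v: 5, 7, 4, 2, 6, 1, 8, 3
d = rank(u) − rank(v): 1, -5, -1, 6, -2, 0, -3, 4; Σd² = 92
ρ = 1 − 6Σd² / [n(n²−1)] = 1 − 6×92 / (8×63) = 1 − 552/504 ≈ -0.095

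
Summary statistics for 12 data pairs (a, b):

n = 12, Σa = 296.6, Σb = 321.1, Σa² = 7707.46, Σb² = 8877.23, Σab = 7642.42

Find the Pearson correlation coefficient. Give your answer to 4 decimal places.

-0.8976

r = (nΣab − ΣaΣb) / √[(nΣa² − (Σa)²)(nΣb² − (Σb)²)]
Numerator: 12×7642.42 − 296.6×321.1 = -3529.22
Denominator: √[(92489.52 − 87971.56)(106526.76 − 103105.21)] = √[4517.96 × 3421.55] = 3931.7205
r = -3529.22 / 3931.7205 ≈ -0.8976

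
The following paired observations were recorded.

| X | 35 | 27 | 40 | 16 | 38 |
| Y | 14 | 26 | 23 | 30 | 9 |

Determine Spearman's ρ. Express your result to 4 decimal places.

-0.7000

Rank X: 3, 2, 5, 1, 4
Rank Y: 2, 4, 3, 5, 1
d = rank(X) − rank(Y): 1, -2, 2, -4, 3; Σd² = 34
ρ = 1 − 6Σd² / [n(n²−1)] = 1 − 6×34 / (5×24) = 1 − 204/120 ≈ -0.7000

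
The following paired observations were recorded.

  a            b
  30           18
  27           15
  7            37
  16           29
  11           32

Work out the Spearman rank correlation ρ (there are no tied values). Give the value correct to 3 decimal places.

-0.900

Rank a: 5, 4, 1, 3, 2
Rank b: 2, 1, 5, 3, 4
d = rank(a) − rank(b): 3, 3, -4, 0, -2; Σd² = 38
ρ = 1 − 6Σd² / [n(n²−1)] = 1 − 6×38 / (5×24) = 1 − 228/120 ≈ -0.900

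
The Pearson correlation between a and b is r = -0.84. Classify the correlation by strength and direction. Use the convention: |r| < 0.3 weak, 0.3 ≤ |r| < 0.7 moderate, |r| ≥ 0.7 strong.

strong negative

r = -0.84 < 0 so the relationship is negative.
|r| = 0.84, which falls in the strong range.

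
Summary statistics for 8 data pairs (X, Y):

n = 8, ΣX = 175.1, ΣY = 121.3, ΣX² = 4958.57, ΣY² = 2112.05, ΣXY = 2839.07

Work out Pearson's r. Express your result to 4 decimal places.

r = (nΣXY − ΣXΣY) / √[(nΣX² − (ΣX)²)(nΣY² − (ΣY)²)]
Numerator: 8×2839.07 − 175.1×121.3 = 1472.93
Denominator: √[(39668.56 − 30660.01)(16896.4 − 14713.69)] = √[9008.55 × 2182.71] = 4434.3040
r = 1472.93 / 4434.3040 ≈ 0.3322

0.3322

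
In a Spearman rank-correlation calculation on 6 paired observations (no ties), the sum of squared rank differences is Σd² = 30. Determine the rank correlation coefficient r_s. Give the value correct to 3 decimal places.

0.143

ρ = 1 − 6Σd² / [n(n²−1)] = 1 − 6×30 / (6×35)
  = 1 − 180/210 = 1 − 0.8571 ≈ 0.143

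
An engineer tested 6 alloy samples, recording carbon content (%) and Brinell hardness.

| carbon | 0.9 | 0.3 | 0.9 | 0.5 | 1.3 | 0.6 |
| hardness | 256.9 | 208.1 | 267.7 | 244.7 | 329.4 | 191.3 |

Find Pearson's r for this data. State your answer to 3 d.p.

n = 6, Σx = 4.5, Σy = 1498.1, Σx² = 4.01, Σy² = 385944.65, Σxy = 1199.92
nΣxy − ΣxΣy = 7199.52 − 6741.45 = 458.07
nΣx² − (Σx)² = 24.06 − 20.25 = 3.81; nΣy² − (Σy)² = 2315667.9 − 2244303.61 = 71364.29
r = 458.07 / √(3.81 × 71364.29) = 458.07 / 521.4383 ≈ 0.878

0.878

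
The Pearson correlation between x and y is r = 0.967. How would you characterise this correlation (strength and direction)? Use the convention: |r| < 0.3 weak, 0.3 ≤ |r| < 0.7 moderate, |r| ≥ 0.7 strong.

r = 0.967 > 0 so the relationship is positive.
|r| = 0.967, which falls in the strong range.

strong positive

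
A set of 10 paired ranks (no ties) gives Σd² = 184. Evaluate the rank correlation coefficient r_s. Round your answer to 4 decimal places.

-0.1152

ρ = 1 − 6Σd² / [n(n²−1)] = 1 − 6×184 / (10×99)
  = 1 − 1104/990 = 1 − 1.11515 ≈ -0.1152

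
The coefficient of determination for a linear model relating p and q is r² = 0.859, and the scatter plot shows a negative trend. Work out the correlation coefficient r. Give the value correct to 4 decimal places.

-0.9268

|r| = √0.859 = 0.9268
The association is negative, so r = −0.9268.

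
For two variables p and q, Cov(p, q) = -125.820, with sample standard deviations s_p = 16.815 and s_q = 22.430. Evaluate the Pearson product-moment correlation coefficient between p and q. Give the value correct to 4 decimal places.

-0.3336

r = Cov(p,q) / (s_p · s_q) = -125.820 / (16.815 × 22.430)
  = -125.820 / 377.1605 ≈ -0.3336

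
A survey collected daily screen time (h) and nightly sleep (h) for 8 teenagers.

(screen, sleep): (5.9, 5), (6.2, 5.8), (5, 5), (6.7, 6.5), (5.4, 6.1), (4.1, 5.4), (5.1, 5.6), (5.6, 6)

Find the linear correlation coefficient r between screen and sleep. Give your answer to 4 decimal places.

0.5211

n = 8, Σx = 44, Σy = 45.4, Σx² = 246.48, Σy² = 259.62, Σxy = 251.25
nΣxy − ΣxΣy = 2010 − 1997.6 = 12.4
nΣx² − (Σx)² = 1971.84 − 1936 = 35.84; nΣy² − (Σy)² = 2076.96 − 2061.16 = 15.8
r = 12.4 / √(35.84 × 15.8) = 12.4 / 23.7965 ≈ 0.5211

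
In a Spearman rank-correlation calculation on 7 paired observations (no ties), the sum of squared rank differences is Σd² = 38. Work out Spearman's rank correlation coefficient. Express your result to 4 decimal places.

ρ = 1 − 6Σd² / [n(n²−1)] = 1 − 6×38 / (7×48)
  = 1 − 228/336 = 1 − 0.67857 ≈ 0.3214

0.3214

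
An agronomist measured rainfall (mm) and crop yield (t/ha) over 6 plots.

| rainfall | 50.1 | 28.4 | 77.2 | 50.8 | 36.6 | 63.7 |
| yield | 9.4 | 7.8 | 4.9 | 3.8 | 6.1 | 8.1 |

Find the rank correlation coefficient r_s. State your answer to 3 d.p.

-0.257

Rank rainfall: 3, 1, 6, 4, 2, 5
Rank yield: 6, 4, 2, 1, 3, 5
d = rank(rainfall) − rank(yield): -3, -3, 4, 3, -1, 0; Σd² = 44
ρ = 1 − 6Σd² / [n(n²−1)] = 1 − 6×44 / (6×35) = 1 − 264/210 ≈ -0.257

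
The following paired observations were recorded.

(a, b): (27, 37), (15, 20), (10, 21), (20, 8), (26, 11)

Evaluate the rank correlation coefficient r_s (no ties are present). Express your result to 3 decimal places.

0.100

Rank a: 5, 2, 1, 3, 4
Rank b: 5, 3, 4, 1, 2
d = rank(a) − rank(b): 0, -1, -3, 2, 2; Σd² = 18
ρ = 1 − 6Σd² / [n(n²−1)] = 1 − 6×18 / (5×24) = 1 − 108/120 ≈ 0.100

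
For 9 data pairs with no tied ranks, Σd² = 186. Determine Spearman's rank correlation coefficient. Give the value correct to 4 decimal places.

ρ = 1 − 6Σd² / [n(n²−1)] = 1 − 6×186 / (9×80)
  = 1 − 1116/720 = 1 − 1.55000 ≈ -0.5500

-0.5500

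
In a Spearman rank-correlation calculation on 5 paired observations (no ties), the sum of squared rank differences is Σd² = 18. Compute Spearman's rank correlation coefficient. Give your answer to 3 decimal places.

0.100

ρ = 1 − 6Σd² / [n(n²−1)] = 1 − 6×18 / (5×24)
  = 1 − 108/120 = 1 − 0.9000 ≈ 0.100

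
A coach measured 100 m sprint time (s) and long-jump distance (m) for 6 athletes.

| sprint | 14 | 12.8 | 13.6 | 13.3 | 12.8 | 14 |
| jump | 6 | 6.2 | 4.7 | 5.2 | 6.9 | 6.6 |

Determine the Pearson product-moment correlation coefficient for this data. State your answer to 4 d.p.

-0.2070

n = 6, Σx = 80.5, Σy = 35.6, Σx² = 1081.53, Σy² = 214.74, Σxy = 477.16
nΣxy − ΣxΣy = 2862.96 − 2865.8 = -2.84
nΣx² − (Σx)² = 6489.18 − 6480.25 = 8.93; nΣy² − (Σy)² = 1288.44 − 1267.36 = 21.08
r = -2.84 / √(8.93 × 21.08) = -2.84 / 13.7202 ≈ -0.2070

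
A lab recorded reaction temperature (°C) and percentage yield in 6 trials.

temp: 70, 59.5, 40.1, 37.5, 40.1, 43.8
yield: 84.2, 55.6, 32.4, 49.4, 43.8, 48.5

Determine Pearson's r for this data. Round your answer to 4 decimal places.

n = 6, Σx = 291, Σy = 313.9, Σx² = 14980.96, Σy² = 17941.81, Σxy = 16234.62
nΣxy − ΣxΣy = 97407.72 − 91344.9 = 6062.82
nΣx² − (Σx)² = 89885.76 − 84681 = 5204.76; nΣy² − (Σy)² = 107650.86 − 98533.21 = 9117.65
r = 6062.82 / √(5204.76 × 9117.65) = 6062.82 / 6888.7720 ≈ 0.8801

0.8801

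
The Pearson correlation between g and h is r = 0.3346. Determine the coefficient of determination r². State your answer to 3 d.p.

r² = (0.3346)² = 0.112

0.112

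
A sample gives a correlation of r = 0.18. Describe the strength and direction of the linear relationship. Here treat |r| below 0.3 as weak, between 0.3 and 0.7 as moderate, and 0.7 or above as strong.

r = 0.18 > 0 so the relationship is positive.
|r| = 0.18, which falls in the weak range.

weak positive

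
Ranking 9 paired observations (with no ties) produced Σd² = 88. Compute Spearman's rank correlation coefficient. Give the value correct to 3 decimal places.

ρ = 1 − 6Σd² / [n(n²−1)] = 1 − 6×88 / (9×80)
  = 1 − 528/720 = 1 − 0.7333 ≈ 0.267

0.267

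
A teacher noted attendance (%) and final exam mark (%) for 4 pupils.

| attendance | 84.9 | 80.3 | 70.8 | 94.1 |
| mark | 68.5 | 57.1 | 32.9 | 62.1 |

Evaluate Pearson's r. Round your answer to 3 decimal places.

0.815

n = 4, Σx = 330.1, Σy = 220.6, Σx² = 27523.55, Σy² = 12891.48, Σxy = 18573.71
nΣxy − ΣxΣy = 74294.84 − 72820.06 = 1474.78
nΣx² − (Σx)² = 110094.2 − 108966.01 = 1128.19; nΣy² − (Σy)² = 51565.92 − 48664.36 = 2901.56
r = 1474.78 / √(1128.19 × 2901.56) = 1474.78 / 1809.2847 ≈ 0.815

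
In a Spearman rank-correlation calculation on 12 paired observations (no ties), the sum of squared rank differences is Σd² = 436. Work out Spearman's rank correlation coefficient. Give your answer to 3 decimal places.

ρ = 1 − 6Σd² / [n(n²−1)] = 1 − 6×436 / (12×143)
  = 1 − 2616/1716 = 1 − 1.5245 ≈ -0.524

-0.524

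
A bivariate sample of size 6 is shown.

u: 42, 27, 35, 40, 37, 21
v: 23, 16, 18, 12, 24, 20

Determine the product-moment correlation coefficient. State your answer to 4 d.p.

0.0642

n = 6, Σu = 202, Σv = 113, Σu² = 7128, Σv² = 2229, Σuv = 3816
nΣuv − ΣuΣv = 22896 − 22826 = 70
nΣu² − (Σu)² = 42768 − 40804 = 1964; nΣv² − (Σv)² = 13374 − 12769 = 605
r = 70 / √(1964 × 605) = 70 / 1090.0550 ≈ 0.0642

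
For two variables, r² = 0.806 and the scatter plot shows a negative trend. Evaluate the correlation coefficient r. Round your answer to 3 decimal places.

-0.898

|r| = √0.806 = 0.898
The association is negative, so r = −0.898.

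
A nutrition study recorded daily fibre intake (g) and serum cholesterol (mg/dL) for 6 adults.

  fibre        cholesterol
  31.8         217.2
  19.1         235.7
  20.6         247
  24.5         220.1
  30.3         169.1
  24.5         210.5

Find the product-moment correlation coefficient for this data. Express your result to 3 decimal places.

-0.724

n = 6, Σx = 150.8, Σy = 1299.6, Σx² = 3919, Σy² = 285088.4, Σxy = 32170.46
nΣxy − ΣxΣy = 193022.76 − 195979.68 = -2956.92
nΣx² − (Σx)² = 23514 − 22740.64 = 773.36; nΣy² − (Σy)² = 1710530.4 − 1688960.16 = 21570.24
r = -2956.92 / √(773.36 × 21570.24) = -2956.92 / 4084.3066 ≈ -0.724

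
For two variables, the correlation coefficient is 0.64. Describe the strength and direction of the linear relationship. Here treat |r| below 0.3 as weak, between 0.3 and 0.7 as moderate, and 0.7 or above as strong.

r = 0.64 > 0 so the relationship is positive.
|r| = 0.64, which falls in the moderate range.

moderate positive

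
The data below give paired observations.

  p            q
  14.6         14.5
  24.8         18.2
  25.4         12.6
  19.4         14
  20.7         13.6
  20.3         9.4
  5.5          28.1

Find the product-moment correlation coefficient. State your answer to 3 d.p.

n = 7, Σp = 130.7, Σq = 110.4, Σp² = 2720.55, Σq² = 1959.18, Σpq = 1881.59
nΣpq − ΣpΣq = 13171.13 − 14429.28 = -1258.15
nΣp² − (Σp)² = 19043.85 − 17082.49 = 1961.36; nΣq² − (Σq)² = 13714.26 − 12188.16 = 1526.1
r = -1258.15 / √(1961.36 × 1526.1) = -1258.15 / 1730.0958 ≈ -0.727

-0.727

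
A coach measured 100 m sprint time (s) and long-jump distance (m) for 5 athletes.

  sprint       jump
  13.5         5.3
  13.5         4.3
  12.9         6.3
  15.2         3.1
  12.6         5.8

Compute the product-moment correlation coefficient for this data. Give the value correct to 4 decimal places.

n = 5, Σx = 67.7, Σy = 24.8, Σx² = 920.71, Σy² = 129.52, Σxy = 331.07
nΣxy − ΣxΣy = 1655.35 − 1678.96 = -23.61
nΣx² − (Σx)² = 4603.55 − 4583.29 = 20.26; nΣy² − (Σy)² = 647.6 − 615.04 = 32.56
r = -23.61 / √(20.26 × 32.56) = -23.61 / 25.6840 ≈ -0.9193

-0.9193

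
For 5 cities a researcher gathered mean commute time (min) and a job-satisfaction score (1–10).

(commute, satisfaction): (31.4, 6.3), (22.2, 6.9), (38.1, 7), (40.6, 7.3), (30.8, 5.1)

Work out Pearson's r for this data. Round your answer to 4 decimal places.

0.3084

n = 5, Σx = 163.1, Σy = 32.6, Σx² = 5527.41, Σy² = 215.6, Σxy = 1071.16
nΣxy − ΣxΣy = 5355.8 − 5317.06 = 38.74
nΣx² − (Σx)² = 27637.05 − 26601.61 = 1035.44; nΣy² − (Σy)² = 1078 − 1062.76 = 15.24
r = 38.74 / √(1035.44 × 15.24) = 38.74 / 125.6189 ≈ 0.3084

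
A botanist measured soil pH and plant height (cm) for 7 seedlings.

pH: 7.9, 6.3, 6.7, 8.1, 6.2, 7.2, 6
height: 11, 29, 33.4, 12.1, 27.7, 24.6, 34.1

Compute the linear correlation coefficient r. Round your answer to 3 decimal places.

-0.917

n = 7, Σx = 48.4, Σy = 171.9, Σx² = 338.88, Σy² = 4759.23, Σxy = 1144.85
nΣxy − ΣxΣy = 8013.95 − 8319.96 = -306.01
nΣx² − (Σx)² = 2372.16 − 2342.56 = 29.6; nΣy² − (Σy)² = 33314.61 − 29549.61 = 3765
r = -306.01 / √(29.6 × 3765) = -306.01 / 333.8323 ≈ -0.917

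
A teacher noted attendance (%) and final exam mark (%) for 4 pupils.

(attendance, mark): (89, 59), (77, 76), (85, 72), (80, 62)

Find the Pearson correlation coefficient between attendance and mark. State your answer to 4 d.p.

n = 4, Σx = 331, Σy = 269, Σx² = 27475, Σy² = 18285, Σxy = 22183
nΣxy − ΣxΣy = 88732 − 89039 = -307
nΣx² − (Σx)² = 109900 − 109561 = 339; nΣy² − (Σy)² = 73140 − 72361 = 779
r = -307 / √(339 × 779) = -307 / 513.8881 ≈ -0.5974

-0.5974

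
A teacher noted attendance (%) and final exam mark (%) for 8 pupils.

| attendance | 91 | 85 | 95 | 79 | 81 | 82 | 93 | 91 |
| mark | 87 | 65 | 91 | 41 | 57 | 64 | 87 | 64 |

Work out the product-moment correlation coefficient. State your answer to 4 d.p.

n = 8, Σx = 697, Σy = 556, Σx² = 60987, Σy² = 40766, Σxy = 49106
nΣxy − ΣxΣy = 392848 − 387532 = 5316
nΣx² − (Σx)² = 487896 − 485809 = 2087; nΣy² − (Σy)² = 326128 − 309136 = 16992
r = 5316 / √(2087 × 16992) = 5316 / 5955.0234 ≈ 0.8927

0.8927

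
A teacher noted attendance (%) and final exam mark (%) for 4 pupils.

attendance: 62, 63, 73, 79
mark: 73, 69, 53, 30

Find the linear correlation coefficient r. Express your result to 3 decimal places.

-0.980

n = 4, Σx = 277, Σy = 225, Σx² = 19383, Σy² = 13799, Σxy = 15112
nΣxy − ΣxΣy = 60448 − 62325 = -1877
nΣx² − (Σx)² = 77532 − 76729 = 803; nΣy² − (Σy)² = 55196 − 50625 = 4571
r = -1877 / √(803 × 4571) = -1877 / 1915.8583 ≈ -0.980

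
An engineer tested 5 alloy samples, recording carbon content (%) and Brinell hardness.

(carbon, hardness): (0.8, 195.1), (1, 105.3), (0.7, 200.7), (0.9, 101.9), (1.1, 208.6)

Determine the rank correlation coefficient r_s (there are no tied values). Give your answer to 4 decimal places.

Rank carbon: 2, 4, 1, 3, 5
Rank hardness: 3, 2, 4, 1, 5
d = rank(carbon) − rank(hardness): -1, 2, -3, 2, 0; Σd² = 18
ρ = 1 − 6Σd² / [n(n²−1)] = 1 − 6×18 / (5×24) = 1 − 108/120 ≈ 0.1000

0.1000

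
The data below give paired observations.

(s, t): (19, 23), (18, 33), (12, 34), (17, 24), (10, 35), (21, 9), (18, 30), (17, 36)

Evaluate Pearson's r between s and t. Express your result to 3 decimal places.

-0.677

n = 8, Σs = 132, Σt = 224, Σs² = 2272, Σt² = 6852, Σst = 3538
nΣst − ΣsΣt = 28304 − 29568 = -1264
nΣs² − (Σs)² = 18176 − 17424 = 752; nΣt² − (Σt)² = 54816 − 50176 = 4640
r = -1264 / √(752 × 4640) = -1264 / 1867.9615 ≈ -0.677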